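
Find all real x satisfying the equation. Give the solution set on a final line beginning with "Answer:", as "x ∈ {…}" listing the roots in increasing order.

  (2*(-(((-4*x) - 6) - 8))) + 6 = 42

Step 1. [(2*(-(((-4*x) - 6) - 8))) + 6 = 42] common factor 2 (LHS and 42) — divide through. So factor: (-(((-4*x) - 6) - 8)) + 3 = 21.
Step 2. [(-(((-4*x) - 6) - 8)) + 3 = 21] +3 is outermost — subtract 3 both sides. So sub: -(((-4*x) - 6) - 8) = 18.
Step 3. [-(((-4*x) - 6) - 8) = 18] flip signs both sides. So neg: ((-4*x) - 6) - 8 = -18.
Step 4. [((-4*x) - 6) - 8 = -18] peel the -8: add 8 from each side. So sub: (-4*x) - 6 = -10.
Step 5. [(-4*x) - 6 = -10] -6 is outermost — add 6 both sides. So sub: -4*x = -4.
Step 6. [-4*x = -4] LHS = -4·(…); ÷-4 both sides, so div: x = 1.

Answer: x ∈ {1}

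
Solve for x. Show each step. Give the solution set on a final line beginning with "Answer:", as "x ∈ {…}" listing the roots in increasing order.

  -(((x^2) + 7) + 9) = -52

Step 1. [-(((x^2) + 7) + 9) = -52] leading − — multiply by −1 ⇒ neg: ((x^2) + 7) + 9 = 52.
Step 2. [((x^2) + 7) + 9 = 52] subtract 9: x sits inside (… + 9). So sub: (x^2) + 7 = 43.
Step 3. [(x^2) + 7 = 43] subtract 7: x sits inside (… + 7) ⇒ sub: x^2 = 36.
Step 4. [x^2 = 36] 36 ≥ 0, LHS is (·)² — take ±√. So sqrt: x = 6 or -6.

Answer: x ∈ {-6, 6}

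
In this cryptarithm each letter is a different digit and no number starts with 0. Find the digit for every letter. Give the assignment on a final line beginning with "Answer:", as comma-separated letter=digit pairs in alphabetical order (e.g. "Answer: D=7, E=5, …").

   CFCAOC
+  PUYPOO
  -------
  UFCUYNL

Step 1. [U] the sum has 7 digits but both addends have 6; that extra leading digit U is the final carry, namely 1. So U=1.
Step 2. [col 1: C + O ≡ L (mod 10)] column 1 (C + O ≡ L (mod 10), carry-in 0) doesn't pin O yet; pick O=5 and continue. So O=5.
Step 3. [col 1: C + O ≡ L (mod 10)] several values work for C in column 1 (C + O ≡ L (mod 10), carry-in 0); try C=4 ⇒ C=4.
Step 4. [col 1: C + O ≡ L (mod 10)] column 1 reads C+O+carry(0)=L with C=4, O=5; with digits 1,4,5 already taken and all letters distinct, the only value for L is 9. So L=9.
Step 5. [col 2: O + O ≡ N (mod 10)] column 2: given O=5, carry-in 0, and digits 1,4,5,9 already taken and all letters distinct, O+O≡N (mod 10) forces N=0 ⇒ N=0.
Step 6. [col 3: A + P ≡ Y (mod 10)] several values work for P in column 3 (A + P ≡ Y (mod 10), carry-in 1); try P=8 ⇒ P=8.
Step 7. [col 3: A + P ≡ Y (mod 10)] several values work for Y in column 3 (A + P ≡ Y (mod 10), carry-in 1); try Y=6 ⇒ Y=6.
Step 8. [col 3: A + P ≡ Y (mod 10)] column 3 reads A+P+carry(1)=Y with P=8, Y=6; with digits 0,1,4,5,6,8,9 already taken and all letters distinct, the only value for A is 7. So A=7.
Step 9. [col 5: F + U ≡ C (mod 10)] in column 5 we have F+U≡C with carry-in 1; given U=1, C=4 and digits 0,1,4,5,6,7,8,9 already taken and all letters distinct, that pins F to 2. So F=2.

Answer: A=7, C=4, F=2, L=9, N=0, O=5, P=8, U=1, Y=6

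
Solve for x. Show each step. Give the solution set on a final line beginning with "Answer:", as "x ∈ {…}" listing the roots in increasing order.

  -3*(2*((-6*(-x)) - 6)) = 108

Step 1. [-3*(2*((-6*(-x)) - 6)) = 108] -3·(inner) — divide through by -3, so div: 2*((-6*(-x)) - 6) = -36.
Step 2. [2*((-6*(-x)) - 6) = -36] leading coefficient 2: divide by 2. So div: (-6*(-x)) - 6 = -18.
Step 3. [(-6*(-x)) - 6 = -18] the outer -6 inverts by adding 6, so sub: -6*(-x) = -12.
Step 4. [-6*(-x) = -12] divide by the outer -6. So div: -x = 2.
Step 5. [-x = 2] LHS negated; negate both sides. So neg: x = -2.

Answer: x ∈ {-2}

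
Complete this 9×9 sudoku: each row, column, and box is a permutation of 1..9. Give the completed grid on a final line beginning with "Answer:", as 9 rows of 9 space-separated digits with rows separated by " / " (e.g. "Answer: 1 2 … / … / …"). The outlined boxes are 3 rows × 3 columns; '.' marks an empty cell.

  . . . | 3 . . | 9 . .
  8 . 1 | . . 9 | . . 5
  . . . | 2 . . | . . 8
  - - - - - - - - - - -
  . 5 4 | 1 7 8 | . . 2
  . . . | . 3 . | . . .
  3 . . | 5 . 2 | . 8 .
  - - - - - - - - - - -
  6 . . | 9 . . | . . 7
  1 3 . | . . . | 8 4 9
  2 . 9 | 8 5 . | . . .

Step 1. [r9c9∈{1,3,6}] col 9 places 3 nowhere but r9c9 ⇒ r9c9=3.
Step 2. [r3c3∈{3,5,6,7}] r3c3 is the only open cell in col 3 admitting 3, so r3c3=3.
Step 3. [r4c1∈{9}] nothing but 9 survives at r4c1. So r4c1=9.
Step 4. [r5c1∈{7}] only 7 remains possible at r5c1, so r5c1=7.
Step 5. [r6c3∈{6}] r6c3's peers cover all but 6. So r6c3=6.
Step 6. [r6c7∈{1,4,7}] r6c7 is the only open cell in row 6 admitting 7 ⇒ r6c7=7.
Step 7. [r1c5∈{1,4,6,8}] 8 has one home in row 1: r1c5, so r1c5=8.
Step 8. [r5c8∈{1,5,6,9}] in row 5, 9 fits only at r5c8 ⇒ r5c8=9.
Step 9. [r5c7∈{1,4,5,6}] r5c7 is the only open cell in row 5 admitting 5. So r5c7=5.
Step 10. [r3c2∈{4,6,7,9}] 9 has one home in row 3: r3c2. So r3c2=9.
Step 11. [r7c8∈{1,2,5}] col 8 places 5 nowhere but r7c8. So r7c8=5.
Step 12. [r7c7∈{1,2}] across box 9, 2 lands solely at r7c7, so r7c7=2.
Step 13. [r7c6∈{1,3,4}] across row 7, 3 lands solely at r7c6. So r7c6=3.
Step 14. [r7c5∈{1,4}] in row 7, 1 fits only at r7c5, so r7c5=1.
Step 15. [r9c6∈{4,6,7}] 4 has one home in box 8: r9c6 ⇒ r9c6=4.
Step 16. [r5c6∈{6}] r5c6's peers cover all but 6 ⇒ r5c6=6.
Step 17. [r1c9∈{1,4,6}] 6 has one home in col 9: r1c9, so r1c9=6.
Step 18. [r2c2∈{2,4,6,7}] in col 2, 6 fits only at r2c2 ⇒ r2c2=6.
Step 19. [r2c5∈{4}] r2c5 has the single candidate 4, so r2c5=4.
Step 20. [r8c6∈{7}] nothing but 7 survives at r8c6. So r8c6=7.
Step 21. [r1c3∈{2,5,7}] r1c3 is the only open cell in col 3 admitting 7 ⇒ r1c3=7.
Step 22. [r1c2∈{2,4}] r1c2 is the only open cell in box 1 admitting 2, so r1c2=2.
Step 23. [r1c8∈{1}] only 1 remains possible at r1c8, so r1c8=1.
Step 24. [r6c9∈{1,4}] in row 6, 4 fits only at r6c9. So r6c9=4.
Step 25. [r2c7∈{3}] r2c7 is down to just 3 ⇒ r2c7=3.
Step 26. [r9c8∈{6}] r9c8 has the single candidate 6, so r9c8=6.
Step 27. [r1c6∈{5}] r1c6 has the single candidate 5. So r1c6=5.
Step 28. [r7c3∈{8}] r7c3 has the single candidate 8, so r7c3=8.
Step 29. [r5c9∈{1}] nothing but 1 survives at r5c9, so r5c9=1.
Step 30. [r3c1∈{4,5}] in row 3, 5 fits only at r3c1, so r3c1=5.
Step 31. [r8c4∈{6}] nothing but 6 survives at r8c4. So r8c4=6.
Step 32. [r2c4∈{7}] nothing but 7 survives at r2c4. So r2c4=7.
Step 33. [r3c7∈{4}] r3c7's peers cover all but 4, so r3c7=4.
Step 34. [r1c1∈{4}] r1c1 is down to just 4, so r1c1=4.
Step 35. [r5c2∈{8}] only 8 remains possible at r5c2 ⇒ r5c2=8.
Step 36. [r5c3∈{2}] only 2 remains possible at r5c3. So r5c3=2.
Step 37. [r3c6∈{1}] only 1 remains possible at r3c6. So r3c6=1.
Step 38. [r3c5∈{6}] r3c5's peers cover all but 6. So r3c5=6.
Step 39. [r9c2∈{7}] r9c2's peers cover all but 7. So r9c2=7.
Step 40. [r4c8∈{3}] r4c8's peers cover all but 3 ⇒ r4c8=3.
Step 41. [r2c8∈{2}] only 2 remains possible at r2c8, so r2c8=2.
Step 42. [r7c2∈{4}] nothing but 4 survives at r7c2. So r7c2=4.
Step 43. [r6c5∈{9}] r6c5 is down to just 9 ⇒ r6c5=9.
Step 44. [r3c8∈{7}] r3c8 is down to just 7. So r3c8=7.
Step 45. [r4c7∈{6}] only 6 remains possible at r4c7 ⇒ r4c7=6.
Step 46. [r8c5∈{2}] r8c5 has the single candidate 2, so r8c5=2.
Step 47. [r5c4∈{4}] r5c4 has the single candidate 4. So r5c4=4.
Step 48. [r6c2∈{1}] r6c2's peers cover all but 1. So r6c2=1.
Step 49. [r9c7∈{1}] r9c7 is down to just 1. So r9c7=1.
Step 50. [r8c3∈{5}] only 5 remains possible at r8c3, so r8c3=5.

Answer: 4 2 7 3 8 5 9 1 6 / 8 6 1 7 4 9 3 2 5 / 5 9 3 2 6 1 4 7 8 / 9 5 4 1 7 8 6 3 2 / 7 8 2 4 3 6 5 9 1 / 3 1 6 5 9 2 7 8 4 / 6 4 8 9 1 3 2 5 7 / 1 3 5 6 2 7 8 4 9 / 2 7 9 8 5 4 1 6 3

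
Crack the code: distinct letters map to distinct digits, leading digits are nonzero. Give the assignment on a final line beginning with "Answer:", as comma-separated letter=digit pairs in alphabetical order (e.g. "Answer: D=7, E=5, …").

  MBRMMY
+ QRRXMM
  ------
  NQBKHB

Step 1. [col 1: Y + M ≡ B (mod 10)] Y=9 is one option consistent with column 1 (Y + M ≡ B (mod 10), carry-in 0) — take it ⇒ Y=9.
Step 2. [col 1: Y + M ≡ B (mod 10)] no forcing yet in column 1 (carry-in 0); M=5 is free and consistent — try it ⇒ M=5.
Step 3. [col 1: Y + M ≡ B (mod 10)] column 1: given Y=9, M=5, carry-in 0, and digits 5,9 already taken and all letters distinct, Y+M≡B (mod 10) forces B=4, so B=4.
Step 4. [col 2: M + M ≡ H (mod 10)] from column 2 (M=5, carry-in 1, digits 4,5,9 already taken and all letters distinct): H must equal 1, so H=1.
Step 5. [col 3: M + X ≡ K (mod 10)] column 3 (M + X ≡ K (mod 10), carry-in 1) doesn't pin X yet; pick X=0 and continue, so X=0.
Step 6. [col 3: M + X ≡ K (mod 10)] column 3: given M=5, X=0, carry-in 1, and digits 0,1,4,5,9 already taken and all letters distinct, M+X≡K (mod 10) forces K=6 ⇒ K=6.
Step 7. [col 4: R + R ≡ B (mod 10)] R=7 is one option consistent with column 4 (R + R ≡ B (mod 10), carry-in 0) — take it, so R=7.
Step 8. [col 5: B + R ≡ Q (mod 10)] from column 5 (B=4, R=7, carry-in 1, digits 0,1,4,5,6,7,9 already taken and all letters distinct): Q must equal 2. So Q=2.
Step 9. [col 6: M + Q ≡ N (mod 10)] in column 6 we have M+Q≡N with carry-in 1; given M=5, Q=2 and digits 0,1,2,4,5,6,7,9 already taken and all letters distinct, that pins N to 8, so N=8.

Answer: B=4, H=1, K=6, M=5, N=8, Q=2, R=7, X=0, Y=9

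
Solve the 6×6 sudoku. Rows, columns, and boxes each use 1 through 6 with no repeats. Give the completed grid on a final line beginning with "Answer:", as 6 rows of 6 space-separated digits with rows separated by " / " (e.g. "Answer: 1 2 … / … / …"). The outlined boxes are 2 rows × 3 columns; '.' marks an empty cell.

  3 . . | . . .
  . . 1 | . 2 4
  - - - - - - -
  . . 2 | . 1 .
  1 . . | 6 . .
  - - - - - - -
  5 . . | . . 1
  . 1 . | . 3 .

Step 1. [r2c1∈{6}] r2c1's peers cover all but 6, so r2c1=6.
Step 2. [r2c2∈{5}] nothing but 5 survives at r2c2. So r2c2=5.
Step 3. [r3c1∈{4}] nothing but 4 survives at r3c1, so r3c1=4.
Step 4. [r4c2∈{3}] nothing but 3 survives at r4c2. So r4c2=3.
Step 5. [r1c3∈{4}] nothing but 4 survives at r1c3, so r1c3=4.
Step 6. [r5c2∈{2,4,6}] 4 has one home in col 2: r5c2. So r5c2=4.
Step 7. [r5c5∈{6}] r5c5 has the single candidate 6 ⇒ r5c5=6.
Step 8. [r1c5∈{5}] r1c5 has the single candidate 5. So r1c5=5.
Step 9. [r6c1∈{2}] r6c1's peers cover all but 2. So r6c1=2.
Step 10. [r6c6∈{5}] nothing but 5 survives at r6c6 ⇒ r6c6=5.
Step 11. [r3c6∈{3}] only 3 remains possible at r3c6. So r3c6=3.
Step 12. [r1c4∈{1}] r1c4 is down to just 1. So r1c4=1.
Step 13. [r1c6∈{6}] only 6 remains possible at r1c6, so r1c6=6.
Step 14. [r4c5∈{4}] nothing but 4 survives at r4c5. So r4c5=4.
Step 15. [r4c6∈{2}] r4c6 is down to just 2 ⇒ r4c6=2.
Step 16. [r3c4∈{5}] r3c4 is down to just 5 ⇒ r3c4=5.
Step 17. [r6c4∈{4}] nothing but 4 survives at r6c4 ⇒ r6c4=4.
Step 18. [r1c2∈{2}] r1c2 is down to just 2. So r1c2=2.
Step 19. [r5c3∈{3}] only 3 remains possible at r5c3. So r5c3=3.
Step 20. [r2c4∈{3}] r2c4's peers cover all but 3 ⇒ r2c4=3.
Step 21. [r3c2∈{6}] r3c2's peers cover all but 6, so r3c2=6.
Step 22. [r4c3∈{5}] r4c3's peers cover all but 5. So r4c3=5.
Step 23. [r6c3∈{6}] nothing but 6 survives at r6c3 ⇒ r6c3=6.
Step 24. [r5c4∈{2}] r5c4 has the single candidate 2, so r5c4=2.

Answer: 3 2 4 1 5 6 / 6 5 1 3 2 4 / 4 6 2 5 1 3 / 1 3 5 6 4 2 / 5 4 3 2 6 1 / 2 1 6 4 3 5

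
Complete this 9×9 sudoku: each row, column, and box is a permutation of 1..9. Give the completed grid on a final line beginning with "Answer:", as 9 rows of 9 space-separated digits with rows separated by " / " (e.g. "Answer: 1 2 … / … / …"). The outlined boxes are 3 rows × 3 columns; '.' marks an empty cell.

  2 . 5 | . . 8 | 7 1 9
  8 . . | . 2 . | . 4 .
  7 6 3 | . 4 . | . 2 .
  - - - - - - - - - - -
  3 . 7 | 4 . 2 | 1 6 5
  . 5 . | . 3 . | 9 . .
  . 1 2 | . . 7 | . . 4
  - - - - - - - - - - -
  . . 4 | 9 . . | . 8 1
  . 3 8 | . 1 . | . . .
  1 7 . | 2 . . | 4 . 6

Step 1. [r1c5∈{6}] r1c5 has the single candidate 6 ⇒ r1c5=6.
Step 2. [r2c4∈{1,3,5,7}] row 2 places 7 nowhere but r2c4. So r2c4=7.
Step 3. [r5c3∈{6}] r5c3 has the single candidate 6, so r5c3=6.
Step 4. [r2c2∈{9}] r2c2 has the single candidate 9 ⇒ r2c2=9.
Step 5. [r5c6∈{1}] r5c6's peers cover all but 1 ⇒ r5c6=1.
Step 6. [r5c4∈{8}] only 8 remains possible at r5c4, so r5c4=8.
Step 7. [r8c6∈{4,5,6}] row 8 places 4 nowhere but r8c6, so r8c6=4.
Step 8. [r7c6∈{3,5,6}] in col 6, 6 fits only at r7c6, so r7c6=6.
Step 9. [r8c4∈{5}] r8c4's peers cover all but 5. So r8c4=5.
Step 10. [r7c7∈{2,3,5}] 3 has one home in row 7: r7c7. So r7c7=3.
Step 11. [r5c8∈{7}] nothing but 7 survives at r5c8, so r5c8=7.
Step 12. [r8c8∈{9}] r8c8 is down to just 9, so r8c8=9.
Step 13. [r6c7∈{8}] nothing but 8 survives at r6c7 ⇒ r6c7=8.
Step 14. [r3c7∈{5}] only 5 remains possible at r3c7 ⇒ r3c7=5.
Step 15. [r4c5∈{9}] nothing but 9 survives at r4c5 ⇒ r4c5=9.
Step 16. [r8c7∈{2}] nothing but 2 survives at r8c7, so r8c7=2.
Step 17. [r2c9∈{3}] r2c9's peers cover all but 3, so r2c9=3.
Step 18. [r2c3∈{1}] r2c3 has the single candidate 1 ⇒ r2c3=1.
Step 19. [r8c1∈{6}] nothing but 6 survives at r8c1. So r8c1=6.
Step 20. [r3c6∈{9}] only 9 remains possible at r3c6, so r3c6=9.
Step 21. [r5c1∈{4}] r5c1's peers cover all but 4. So r5c1=4.
Step 22. [r4c2∈{8}] r4c2 has the single candidate 8. So r4c2=8.
Step 23. [r9c8∈{5}] only 5 remains possible at r9c8, so r9c8=5.
Step 24. [r6c4∈{6}] r6c4's peers cover all but 6 ⇒ r6c4=6.
Step 25. [r2c7∈{6}] r2c7 is down to just 6 ⇒ r2c7=6.
Step 26. [r1c4∈{3}] only 3 remains possible at r1c4 ⇒ r1c4=3.
Step 27. [r9c6∈{3}] nothing but 3 survives at r9c6. So r9c6=3.
Step 28. [r3c9∈{8}] r3c9's peers cover all but 8 ⇒ r3c9=8.
Step 29. [r8c9∈{7}] nothing but 7 survives at r8c9, so r8c9=7.
Step 30. [r6c5∈{5}] nothing but 5 survives at r6c5 ⇒ r6c5=5.
Step 31. [r7c2∈{2}] r7c2's peers cover all but 2, so r7c2=2.
Step 32. [r6c8∈{3}] r6c8 is down to just 3. So r6c8=3.
Step 33. [r5c9∈{2}] r5c9 is down to just 2, so r5c9=2.
Step 34. [r1c2∈{4}] r1c2 is down to just 4 ⇒ r1c2=4.
Step 35. [r3c4∈{1}] nothing but 1 survives at r3c4 ⇒ r3c4=1.
Step 36. [r9c3∈{9}] r9c3's peers cover all but 9, so r9c3=9.
Step 37. [r9c5∈{8}] only 8 remains possible at r9c5. So r9c5=8.
Step 38. [r7c5∈{7}] only 7 remains possible at r7c5 ⇒ r7c5=7.
Step 39. [r6c1∈{9}] r6c1's peers cover all but 9, so r6c1=9.
Step 40. [r2c6∈{5}] nothing but 5 survives at r2c6 ⇒ r2c6=5.
Step 41. [r7c1∈{5}] only 5 remains possible at r7c1. So r7c1=5.

Answer: 2 4 5 3 6 8 7 1 9 / 8 9 1 7 2 5 6 4 3 / 7 6 3 1 4 9 5 2 8 / 3 8 7 4 9 2 1 6 5 / 4 5 6 8 3 1 9 7 2 / 9 1 2 6 5 7 8 3 4 / 5 2 4 9 7 6 3 8 1 / 6 3 8 5 1 4 2 9 7 / 1 7 9 2 8 3 4 5 6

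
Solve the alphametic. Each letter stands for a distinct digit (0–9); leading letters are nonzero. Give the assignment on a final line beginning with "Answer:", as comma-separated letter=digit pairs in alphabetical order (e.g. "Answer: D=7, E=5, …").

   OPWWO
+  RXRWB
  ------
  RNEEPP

Step 1. [col 1: O + B ≡ P (mod 10)] several values work for P in column 1 (O + B ≡ P (mod 10), carry-in 0); try P=3. So P=3.
Step 2. [col 1: O + B ≡ P (mod 10)] column 1 (O + B ≡ P (mod 10), carry-in 0) doesn't pin B yet; pick B=4 and continue. So B=4.
Step 3. [R] the sum has 6 digits but both addends have 5; that extra leading digit R is the final carry, namely 1. So R=1.
Step 4. [col 1: O + B ≡ P (mod 10)] column 1 reads O+B+carry(0)=P with B=4, P=3; with digits 1,3,4 already taken and all letters distinct, the only value for O is 9, so O=9.
Step 5. [col 2: W + W ≡ P (mod 10)] in column 2 we have W+W≡P with carry-in 1; given P=3 and digits 1,3,4,9 already taken and all letters distinct, that pins W to 6. So W=6.
Step 6. [col 3: W + R ≡ E (mod 10)] column 3 reads W+R+carry(1)=E with W=6, R=1; with digits 1,3,4,6,9 already taken and all letters distinct, the only value for E is 8, so E=8.
Step 7. [col 4: P + X ≡ E (mod 10)] in column 4 we have P+X≡E with carry-in 0; given P=3, E=8 and digits 1,3,4,6,8,9 already taken and all letters distinct, that pins X to 5. So X=5.
Step 8. [col 5: O + R ≡ N (mod 10)] from column 5 (O=9, R=1, carry-in 0, digits 1,3,4,5,6,8,9 already taken and all letters distinct): N must equal 0 ⇒ N=0.

Answer: B=4, E=8, N=0, O=9, P=3, R=1, W=6, X=5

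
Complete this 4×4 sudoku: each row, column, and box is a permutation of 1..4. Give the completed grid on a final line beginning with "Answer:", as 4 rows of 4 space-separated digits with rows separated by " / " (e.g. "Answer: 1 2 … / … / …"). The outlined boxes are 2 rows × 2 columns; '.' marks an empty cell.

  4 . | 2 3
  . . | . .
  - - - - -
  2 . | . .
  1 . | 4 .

Step 1. [r2c3∈{1}] only 1 remains possible at r2c3. So r2c3=1.
Step 2. [r4c2∈{3}] r4c2 is down to just 3. So r4c2=3.
Step 3. [r3c2∈{4}] r3c2's peers cover all but 4. So r3c2=4.
Step 4. [r1c2∈{1}] r1c2 has the single candidate 1. So r1c2=1.
Step 5. [r3c3∈{3}] r3c3 has the single candidate 3 ⇒ r3c3=3.
Step 6. [r3c4∈{1}] nothing but 1 survives at r3c4 ⇒ r3c4=1.
Step 7. [r2c4∈{4}] r2c4 is down to just 4, so r2c4=4.
Step 8. [r4c4∈{2}] r4c4 is down to just 2 ⇒ r4c4=2.
Step 9. [r2c1∈{3}] r2c1's peers cover all but 3. So r2c1=3.
Step 10. [r2c2∈{2}] r2c2 has the single candidate 2, so r2c2=2.

Answer: 4 1 2 3 / 3 2 1 4 / 2 4 3 1 / 1 3 4 2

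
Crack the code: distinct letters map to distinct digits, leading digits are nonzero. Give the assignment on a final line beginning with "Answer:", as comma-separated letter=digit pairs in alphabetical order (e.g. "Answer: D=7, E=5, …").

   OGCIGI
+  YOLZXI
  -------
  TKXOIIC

Step 1. [col 1: I + I ≡ C (mod 10)] several values work for C in column 1 (I + I ≡ C (mod 10), carry-in 0); try C=6 ⇒ C=6.
Step 2. [T] adding two 6-digit numbers gives at most 6+1 digits, and here it does — T is that final carry and must be 1. So T=1.
Step 3. [col 1: I + I ≡ C (mod 10)] column 1 (I + I ≡ C (mod 10), carry-in 0) doesn't pin I yet; pick I=3 and continue ⇒ I=3.
Step 4. [col 2: G + X ≡ I (mod 10)] column 2 (G + X ≡ I (mod 10), carry-in 0) doesn't pin X yet; pick X=5 and continue. So X=5.
Step 5. [col 2: G + X ≡ I (mod 10)] in column 2 we have G+X≡I with carry-in 0; given X=5, I=3 and digits 1,3,5,6 already taken and all letters distinct, that pins G to 8 ⇒ G=8.
Step 6. [col 3: I + Z ≡ I (mod 10)] column 3 reads I+Z+carry(1)=I with I=3; with digits 1,3,5,6,8 already taken and all letters distinct, the only value for Z is 9, so Z=9.
Step 7. [col 4: C + L ≡ O (mod 10)] column 4 (C + L ≡ O (mod 10), carry-in 1) doesn't pin O yet; pick O=7 and continue, so O=7.
Step 8. [col 4: C + L ≡ O (mod 10)] from column 4 (C=6, O=7, carry-in 1, digits 1,3,5,6,7,8,9 already taken and all letters distinct): L must equal 0, so L=0.
Step 9. [col 6: O + Y ≡ K (mod 10)] column 6: given O=7, carry-in 1, and digits 0,1,3,5,6,7,8,9 already taken and all letters distinct, O+Y≡K (mod 10) forces K=2 ⇒ K=2.
Step 10. [col 6: O + Y ≡ K (mod 10)] from column 6 (O=7, K=2, carry-in 1, digits 0,1,2,3,5,6,7,8,9 already taken and all letters distinct): Y must equal 4, so Y=4.

Answer: C=6, G=8, I=3, K=2, L=0, O=7, T=1, X=5, Y=4, Z=9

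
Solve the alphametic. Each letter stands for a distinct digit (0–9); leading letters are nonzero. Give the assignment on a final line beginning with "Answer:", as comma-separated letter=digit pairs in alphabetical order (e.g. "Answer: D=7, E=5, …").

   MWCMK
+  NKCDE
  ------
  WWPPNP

Step 1. [col 1: K + E ≡ P (mod 10)] no forcing yet in column 1 (carry-in 0); K=6 is free and consistent — try it, so K=6.
Step 2. [col 1: K + E ≡ P (mod 10)] several values work for P in column 1 (K + E ≡ P (mod 10), carry-in 0); try P=8 ⇒ P=8.
Step 3. [W] the sum has 6 digits but both addends have 5; that extra leading digit W is the final carry, namely 1 ⇒ W=1.
Step 4. [col 1: K + E ≡ P (mod 10)] column 1: given K=6, P=8, carry-in 0, and digits 1,6,8 already taken and all letters distinct, K+E≡P (mod 10) forces E=2. So E=2.
Step 5. [col 2: M + D ≡ N (mod 10)] column 2 (M + D ≡ N (mod 10), carry-in 0) doesn't pin M yet; pick M=4 and continue, so M=4.
Step 6. [col 2: M + D ≡ N (mod 10)] D=3 is one option consistent with column 2 (M + D ≡ N (mod 10), carry-in 0) — take it, so D=3.
Step 7. [col 2: M + D ≡ N (mod 10)] from column 2 (M=4, D=3, carry-in 0, digits 1,2,3,4,6,8 already taken and all letters distinct): N must equal 7 ⇒ N=7.
Step 8. [col 3: C + C ≡ P (mod 10)] column 3: given P=8, carry-in 0, and digits 1,2,3,4,6,7,8 already taken and all letters distinct, C+C≡P (mod 10) forces C=9. So C=9.

Answer: C=9, D=3, E=2, K=6, M=4, N=7, P=8, W=1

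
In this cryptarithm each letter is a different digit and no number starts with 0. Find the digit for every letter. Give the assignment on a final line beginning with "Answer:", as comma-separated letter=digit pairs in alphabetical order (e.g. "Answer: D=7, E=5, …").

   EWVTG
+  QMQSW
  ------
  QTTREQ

Step 1. [col 1: G + W ≡ Q (mod 10)] W=6 is one option consistent with column 1 (G + W ≡ Q (mod 10), carry-in 0) — take it. So W=6.
Step 2. [col 1: G + W ≡ Q (mod 10)] column 1 (G + W ≡ Q (mod 10), carry-in 0) doesn't pin G yet; pick G=5 and continue ⇒ G=5.
Step 3. [col 1: G + W ≡ Q (mod 10)] from column 1 (G=5, W=6, carry-in 0, digits 5,6 already taken and all letters distinct): Q must equal 1, so Q=1.
Step 4. [col 2: T + S ≡ E (mod 10)] T=0 is one option consistent with column 2 (T + S ≡ E (mod 10), carry-in 1) — take it ⇒ T=0.
Step 5. [col 2: T + S ≡ E (mod 10)] E=8 is one option consistent with column 2 (T + S ≡ E (mod 10), carry-in 1) — take it, so E=8.
Step 6. [col 2: T + S ≡ E (mod 10)] column 2: given T=0, E=8, carry-in 1, and digits 0,1,5,6,8 already taken and all letters distinct, T+S≡E (mod 10) forces S=7, so S=7.
Step 7. [col 3: V + Q ≡ R (mod 10)] no forcing yet in column 3 (carry-in 0); R=3 is free and consistent — try it, so R=3.
Step 8. [col 3: V + Q ≡ R (mod 10)] column 3: given Q=1, R=3, carry-in 0, and digits 0,1,3,5,6,7,8 already taken and all letters distinct, V+Q≡R (mod 10) forces V=2 ⇒ V=2.
Step 9. [col 4: W + M ≡ T (mod 10)] in column 4 we have W+M≡T with carry-in 0; given W=6, T=0 and digits 0,1,2,3,5,6,7,8 already taken and all letters distinct, that pins M to 4, so M=4.

Answer: E=8, G=5, M=4, Q=1, R=3, S=7, T=0, V=2, W=6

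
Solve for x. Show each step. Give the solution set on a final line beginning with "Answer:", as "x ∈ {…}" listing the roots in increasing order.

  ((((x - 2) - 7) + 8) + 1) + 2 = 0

Step 1. [((((x - 2) - 7) + 8) + 1) + 2 = 0] subtract 2: x sits inside (… + 2). So sub: (((x - 2) - 7) + 8) + 1 = -2.
Step 2. [(((x - 2) - 7) + 8) + 1 = -2] the outer +1 inverts by subtracting 1 ⇒ sub: ((x - 2) - 7) + 8 = -3.
Step 3. [((x - 2) - 7) + 8 = -3] 8 comes off first (subtract 8). So sub: (x - 2) - 7 = -11.
Step 4. [(x - 2) - 7 = -11] -7 is outermost — add 7 both sides ⇒ sub: x - 2 = -4.
Step 5. [x - 2 = -4] -2 is outermost — add 2 both sides, so sub: x = -2.

Answer: x ∈ {-2}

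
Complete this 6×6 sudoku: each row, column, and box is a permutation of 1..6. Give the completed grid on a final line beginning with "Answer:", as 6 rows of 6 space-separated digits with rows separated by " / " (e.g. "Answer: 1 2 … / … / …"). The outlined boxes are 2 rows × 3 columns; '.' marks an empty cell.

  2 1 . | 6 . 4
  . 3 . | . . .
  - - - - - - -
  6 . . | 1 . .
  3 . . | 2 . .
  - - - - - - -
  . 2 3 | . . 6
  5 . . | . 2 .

Step 1. [r4c6∈{5}] only 5 remains possible at r4c6 ⇒ r4c6=5.
Step 2. [r4c2∈{4}] r4c2 has the single candidate 4, so r4c2=4.
Step 3. [r2c4∈{5}] r2c4 has the single candidate 5. So r2c4=5.
Step 4. [r5c4∈{4}] nothing but 4 survives at r5c4. So r5c4=4.
Step 5. [r6c3∈{1,4,6}] r6c3 is the only open cell in row 6 admitting 4, so r6c3=4.
Step 6. [r6c6∈{1,3}] row 6 places 1 nowhere but r6c6, so r6c6=1.
Step 7. [r3c6∈{3}] only 3 remains possible at r3c6, so r3c6=3.
Step 8. [r3c3∈{2,5}] in row 3, 2 fits only at r3c3, so r3c3=2.
Step 9. [r2c1∈{4}] only 4 remains possible at r2c1 ⇒ r2c1=4.
Step 10. [r3c2∈{5}] nothing but 5 survives at r3c2, so r3c2=5.
Step 11. [r4c5∈{6}] r4c5 has the single candidate 6 ⇒ r4c5=6.
Step 12. [r3c5∈{4}] r3c5's peers cover all but 4, so r3c5=4.
Step 13. [r1c3∈{5}] only 5 remains possible at r1c3 ⇒ r1c3=5.
Step 14. [r1c5∈{3}] r1c5's peers cover all but 3 ⇒ r1c5=3.
Step 15. [r2c6∈{2}] only 2 remains possible at r2c6, so r2c6=2.
Step 16. [r4c3∈{1}] r4c3 has the single candidate 1, so r4c3=1.
Step 17. [r6c4∈{3}] only 3 remains possible at r6c4, so r6c4=3.
Step 18. [r6c2∈{6}] r6c2 has the single candidate 6 ⇒ r6c2=6.
Step 19. [r5c5∈{5}] only 5 remains possible at r5c5. So r5c5=5.
Step 20. [r2c3∈{6}] nothing but 6 survives at r2c3. So r2c3=6.
Step 21. [r2c5∈{1}] nothing but 1 survives at r2c5. So r2c5=1.
Step 22. [r5c1∈{1}] r5c1 is down to just 1 ⇒ r5c1=1.

Answer: 2 1 5 6 3 4 / 4 3 6 5 1 2 / 6 5 2 1 4 3 / 3 4 1 2 6 5 / 1 2 3 4 5 6 / 5 6 4 3 2 1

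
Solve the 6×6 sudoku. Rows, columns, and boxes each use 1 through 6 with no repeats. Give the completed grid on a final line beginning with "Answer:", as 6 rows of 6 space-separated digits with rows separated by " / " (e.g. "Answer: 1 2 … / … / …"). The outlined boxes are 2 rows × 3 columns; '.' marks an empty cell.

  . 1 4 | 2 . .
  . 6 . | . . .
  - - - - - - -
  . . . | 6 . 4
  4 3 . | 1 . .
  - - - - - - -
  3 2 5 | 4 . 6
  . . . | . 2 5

Step 1. [r1c6∈{3}] r1c6's peers cover all but 3. So r1c6=3.
Step 2. [r2c4∈{5}] only 5 remains possible at r2c4, so r2c4=5.
Step 3. [r4c3∈{2,6}] 6 has one home in row 4: r4c3. So r4c3=6.
Step 4. [r6c3∈{1}] r6c3 is down to just 1 ⇒ r6c3=1.
Step 5. [r3c1∈{1,2,5}] in row 3, 1 fits only at r3c1, so r3c1=1.
Step 6. [r3c3∈{2}] r3c3 is down to just 2, so r3c3=2.
Step 7. [r2c6∈{1}] r2c6 is down to just 1. So r2c6=1.
Step 8. [r3c5∈{3,5}] row 3 places 3 nowhere but r3c5 ⇒ r3c5=3.
Step 9. [r6c2∈{4}] only 4 remains possible at r6c2. So r6c2=4.
Step 10. [r5c5∈{1}] r5c5's peers cover all but 1 ⇒ r5c5=1.
Step 11. [r2c3∈{3}] r2c3's peers cover all but 3 ⇒ r2c3=3.
Step 12. [r2c1∈{2}] nothing but 2 survives at r2c1, so r2c1=2.
Step 13. [r6c1∈{6}] only 6 remains possible at r6c1 ⇒ r6c1=6.
Step 14. [r4c6∈{2}] nothing but 2 survives at r4c6 ⇒ r4c6=2.
Step 15. [r1c5∈{6}] r1c5 has the single candidate 6, so r1c5=6.
Step 16. [r4c5∈{5}] nothing but 5 survives at r4c5, so r4c5=5.
Step 17. [r2c5∈{4}] nothing but 4 survives at r2c5, so r2c5=4.
Step 18. [r3c2∈{5}] only 5 remains possible at r3c2, so r3c2=5.
Step 19. [r6c4∈{3}] r6c4 is down to just 3. So r6c4=3.
Step 20. [r1c1∈{5}] nothing but 5 survives at r1c1 ⇒ r1c1=5.

Answer: 5 1 4 2 6 3 / 2 6 3 5 4 1 / 1 5 2 6 3 4 / 4 3 6 1 5 2 / 3 2 5 4 1 6 / 6 4 1 3 2 5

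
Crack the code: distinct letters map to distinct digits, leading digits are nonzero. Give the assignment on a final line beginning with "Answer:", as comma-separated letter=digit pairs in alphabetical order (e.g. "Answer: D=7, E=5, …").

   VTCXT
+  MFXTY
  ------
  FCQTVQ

Step 1. [col 1: T + Y ≡ Q (mod 10)] column 1 (T + Y ≡ Q (mod 10), carry-in 0) doesn't pin Q yet; pick Q=5 and continue. So Q=5.
Step 2. [col 1: T + Y ≡ Q (mod 10)] column 1 (T + Y ≡ Q (mod 10), carry-in 0) doesn't pin Y yet; pick Y=2 and continue. So Y=2.
Step 3. [F] F is the leading digit of a 6-digit sum of two 5-digit numbers; the final carry is exactly 1. So F=1.
Step 4. [col 1: T + Y ≡ Q (mod 10)] from column 1 (Y=2, Q=5, carry-in 0, digits 1,2,5 already taken and all letters distinct): T must equal 3 ⇒ T=3.
Step 5. [col 2: X + T ≡ V (mod 10)] no forcing yet in column 2 (carry-in 0); X=6 is free and consistent — try it ⇒ X=6.
Step 6. [col 2: X + T ≡ V (mod 10)] in column 2 we have X+T≡V with carry-in 0; given X=6, T=3 and digits 1,2,3,5,6 already taken and all letters distinct, that pins V to 9. So V=9.
Step 7. [col 3: C + X ≡ T (mod 10)] from column 3 (X=6, T=3, carry-in 0, digits 1,2,3,5,6,9 already taken and all letters distinct): C must equal 7, so C=7.
Step 8. [col 5: V + M ≡ C (mod 10)] column 5 reads V+M+carry(0)=C with V=9, C=7; with digits 1,2,3,5,6,7,9 already taken and all letters distinct, the only value for M is 8 ⇒ M=8.

Answer: C=7, F=1, M=8, Q=5, T=3, V=9, X=6, Y=2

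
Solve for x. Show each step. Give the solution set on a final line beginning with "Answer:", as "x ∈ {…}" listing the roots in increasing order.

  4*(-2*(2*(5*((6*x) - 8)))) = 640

Step 1. [4*(-2*(2*(5*((6*x) - 8)))) = 640] divide by the outer 4, so div: -2*(2*(5*((6*x) - 8))) = 160.
Step 2. [-2*(2*(5*((6*x) - 8))) = 160] divide by the outer -2. So div: 2*(5*((6*x) - 8)) = -80.
Step 3. [2*(5*((6*x) - 8)) = -80] 2 out front; divide by 2, so div: 5*((6*x) - 8) = -40.
Step 4. [5*((6*x) - 8) = -40] 5 out front; divide by 5. So div: (6*x) - 8 = -8.
Step 5. [(6*x) - 8 = -8] the outer -8 inverts by adding 8 ⇒ sub: 6*x = 0.
Step 6. [6*x = 0] divide by the outer 6. So div: x = 0.

Answer: x ∈ {0}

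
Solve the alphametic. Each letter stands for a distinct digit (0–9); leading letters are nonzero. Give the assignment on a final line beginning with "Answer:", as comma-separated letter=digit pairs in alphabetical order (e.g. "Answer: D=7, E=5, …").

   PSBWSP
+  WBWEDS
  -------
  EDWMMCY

Step 1. [col 1: P + S ≡ Y (mod 10)] no forcing yet in column 1 (carry-in 0); Y=3 is free and consistent — try it ⇒ Y=3.
Step 2. [E] adding two 6-digit numbers gives at most 6+1 digits, and here it does — E is that final carry and must be 1. So E=1.
Step 3. [col 1: P + S ≡ Y (mod 10)] several values work for S in column 1 (P + S ≡ Y (mod 10), carry-in 0); try S=4. So S=4.
Step 4. [col 1: P + S ≡ Y (mod 10)] column 1: given S=4, Y=3, carry-in 0, and digits 1,3,4 already taken and all letters distinct, P+S≡Y (mod 10) forces P=9 ⇒ P=9.
Step 5. [col 2: S + D ≡ C (mod 10)] D=5 is one option consistent with column 2 (S + D ≡ C (mod 10), carry-in 1) — take it. So D=5.
Step 6. [col 2: S + D ≡ C (mod 10)] from column 2 (S=4, D=5, carry-in 1, digits 1,3,4,5,9 already taken and all letters distinct): C must equal 0 ⇒ C=0.
Step 7. [col 3: W + E ≡ M (mod 10)] in column 3 we have W+E≡M with carry-in 1; given E=1 and digits 0,1,3,4,5,9 already taken and all letters distinct, that pins W to 6, so W=6.
Step 8. [col 3: W + E ≡ M (mod 10)] column 3 reads W+E+carry(1)=M with W=6, E=1; with digits 0,1,3,4,5,6,9 already taken and all letters distinct, the only value for M is 8, so M=8.
Step 9. [col 4: B + W ≡ M (mod 10)] column 4 reads B+W+carry(0)=M with W=6, M=8; with digits 0,1,3,4,5,6,8,9 already taken and all letters distinct, the only value for B is 2 ⇒ B=2.

Answer: B=2, C=0, D=5, E=1, M=8, P=9, S=4, W=6, Y=3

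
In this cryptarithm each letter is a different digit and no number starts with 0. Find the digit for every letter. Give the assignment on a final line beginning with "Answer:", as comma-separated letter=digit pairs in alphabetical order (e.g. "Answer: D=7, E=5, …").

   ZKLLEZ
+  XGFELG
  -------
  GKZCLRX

Step 1. [col 1: Z + G ≡ X (mod 10)] column 1 (Z + G ≡ X (mod 10), carry-in 0) doesn't pin G yet; pick G=1 and continue, so G=1.
Step 2. [col 1: Z + G ≡ X (mod 10)] column 1 (Z + G ≡ X (mod 10), carry-in 0) doesn't pin Z yet; pick Z=7 and continue ⇒ Z=7.
Step 3. [col 1: Z + G ≡ X (mod 10)] in column 1 we have Z+G≡X with carry-in 0; given Z=7, G=1 and digits 1,7 already taken and all letters distinct, that pins X to 8, so X=8.
Step 4. [col 2: E + L ≡ R (mod 10)] several values work for L in column 2 (E + L ≡ R (mod 10), carry-in 0); try L=3 ⇒ L=3.
Step 5. [col 2: E + L ≡ R (mod 10)] no forcing yet in column 2 (carry-in 0); E=9 is free and consistent — try it, so E=9.
Step 6. [col 2: E + L ≡ R (mod 10)] column 2: given E=9, L=3, carry-in 0, and digits 1,3,7,8,9 already taken and all letters distinct, E+L≡R (mod 10) forces R=2 ⇒ R=2.
Step 7. [col 4: L + F ≡ C (mod 10)] C=0 is one option consistent with column 4 (L + F ≡ C (mod 10), carry-in 1) — take it ⇒ C=0.
Step 8. [col 4: L + F ≡ C (mod 10)] in column 4 we have L+F≡C with carry-in 1; given L=3, C=0 and digits 0,1,2,3,7,8,9 already taken and all letters distinct, that pins F to 6 ⇒ F=6.
Step 9. [col 5: K + G ≡ Z (mod 10)] in column 5 we have K+G≡Z with carry-in 1; given G=1, Z=7 and digits 0,1,2,3,6,7,8,9 already taken and all letters distinct, that pins K to 5. So K=5.

Answer: C=0, E=9, F=6, G=1, K=5, L=3, R=2, X=8, Z=7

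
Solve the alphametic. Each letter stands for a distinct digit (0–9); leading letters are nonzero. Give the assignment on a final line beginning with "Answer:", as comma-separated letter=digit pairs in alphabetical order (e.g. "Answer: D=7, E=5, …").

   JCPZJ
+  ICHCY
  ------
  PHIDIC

Step 1. [col 1: J + Y ≡ C (mod 10)] no forcing yet in column 1 (carry-in 0); C=7 is free and consistent — try it. So C=7.
Step 2. [col 1: J + Y ≡ C (mod 10)] J=8 is one option consistent with column 1 (J + Y ≡ C (mod 10), carry-in 0) — take it. So J=8.
Step 3. [col 1: J + Y ≡ C (mod 10)] column 1 reads J+Y+carry(0)=C with J=8, C=7; with digits 7,8 already taken and all letters distinct, the only value for Y is 9. So Y=9.
Step 4. [col 2: Z + C ≡ I (mod 10)] I=4 is one option consistent with column 2 (Z + C ≡ I (mod 10), carry-in 1) — take it. So I=4.
Step 5. [col 2: Z + C ≡ I (mod 10)] column 2: given C=7, I=4, carry-in 1, and digits 4,7,8,9 already taken and all letters distinct, Z+C≡I (mod 10) forces Z=6. So Z=6.
Step 6. [col 3: P + H ≡ D (mod 10)] no forcing yet in column 3 (carry-in 1); P=1 is free and consistent — try it ⇒ P=1.
Step 7. [col 3: P + H ≡ D (mod 10)] D=5 is one option consistent with column 3 (P + H ≡ D (mod 10), carry-in 1) — take it. So D=5.
Step 8. [col 3: P + H ≡ D (mod 10)] column 3 reads P+H+carry(1)=D with P=1, D=5; with digits 1,4,5,6,7,8,9 already taken and all letters distinct, the only value for H is 3. So H=3.

Answer: C=7, D=5, H=3, I=4, J=8, P=1, Y=9, Z=6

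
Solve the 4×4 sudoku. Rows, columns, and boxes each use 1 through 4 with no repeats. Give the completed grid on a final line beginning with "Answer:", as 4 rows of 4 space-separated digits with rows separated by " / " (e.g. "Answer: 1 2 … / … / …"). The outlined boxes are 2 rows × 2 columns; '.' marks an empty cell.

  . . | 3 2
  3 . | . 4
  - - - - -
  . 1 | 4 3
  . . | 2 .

Step 1. [r1c2∈{4}] r1c2's peers cover all but 4 ⇒ r1c2=4.
Step 2. [r2c3∈{1}] nothing but 1 survives at r2c3. So r2c3=1.
Step 3. [r1c1∈{1}] r1c1 has the single candidate 1, so r1c1=1.
Step 4. [r4c2∈{3}] r4c2 is down to just 3. So r4c2=3.
Step 5. [r3c1∈{2}] only 2 remains possible at r3c1, so r3c1=2.
Step 6. [r2c2∈{2}] only 2 remains possible at r2c2, so r2c2=2.
Step 7. [r4c1∈{4}] r4c1 is down to just 4. So r4c1=4.
Step 8. [r4c4∈{1}] r4c4's peers cover all but 1 ⇒ r4c4=1.

Answer: 1 4 3 2 / 3 2 1 4 / 2 1 4 3 / 4 3 2 1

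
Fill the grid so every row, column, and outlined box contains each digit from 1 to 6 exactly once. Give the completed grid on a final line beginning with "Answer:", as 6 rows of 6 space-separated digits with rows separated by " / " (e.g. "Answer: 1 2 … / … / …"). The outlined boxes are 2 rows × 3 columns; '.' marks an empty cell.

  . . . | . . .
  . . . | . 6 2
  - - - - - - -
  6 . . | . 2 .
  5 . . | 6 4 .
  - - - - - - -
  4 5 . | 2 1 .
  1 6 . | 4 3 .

Step 1. [r2c1∈{3}] only 3 remains possible at r2c1. So r2c1=3.
Step 2. [r1c6∈{1,3,4,5}] in col 6, 4 fits only at r1c6. So r1c6=4.
Step 3. [r1c4∈{1,3,5}] across row 1, 3 lands solely at r1c4, so r1c4=3.
Step 4. [r2c4∈{1,5}] in box 2, 1 fits only at r2c4. So r2c4=1.
Step 5. [r1c3∈{1,2,5,6}] row 1 places 6 nowhere but r1c3, so r1c3=6.
Step 6. [r1c2∈{1,2}] across row 1, 1 lands solely at r1c2 ⇒ r1c2=1.
Step 7. [r5c3∈{3}] r5c3 has the single candidate 3. So r5c3=3.
Step 8. [r4c2∈{2,3}] col 2 places 2 nowhere but r4c2 ⇒ r4c2=2.
Step 9. [r4c3∈{1}] only 1 remains possible at r4c3 ⇒ r4c3=1.
Step 10. [r3c2∈{3,4}] 3 has one home in col 2: r3c2 ⇒ r3c2=3.
Step 11. [r3c4∈{5}] r3c4 has the single candidate 5. So r3c4=5.
Step 12. [r2c3∈{4,5}] across row 2, 5 lands solely at r2c3 ⇒ r2c3=5.
Step 13. [r6c3∈{2}] r6c3's peers cover all but 2. So r6c3=2.
Step 14. [r3c3∈{4}] r3c3's peers cover all but 4 ⇒ r3c3=4.
Step 15. [r6c6∈{5}] r6c6 has the single candidate 5. So r6c6=5.
Step 16. [r2c2∈{4}] only 4 remains possible at r2c2, so r2c2=4.
Step 17. [r4c6∈{3}] r4c6's peers cover all but 3. So r4c6=3.
Step 18. [r1c1∈{2}] r1c1 is down to just 2, so r1c1=2.
Step 19. [r1c5∈{5}] r1c5 is down to just 5, so r1c5=5.
Step 20. [r3c6∈{1}] only 1 remains possible at r3c6 ⇒ r3c6=1.
Step 21. [r5c6∈{6}] only 6 remains possible at r5c6, so r5c6=6.

Answer: 2 1 6 3 5 4 / 3 4 5 1 6 2 / 6 3 4 5 2 1 / 5 2 1 6 4 3 / 4 5 3 2 1 6 / 1 6 2 4 3 5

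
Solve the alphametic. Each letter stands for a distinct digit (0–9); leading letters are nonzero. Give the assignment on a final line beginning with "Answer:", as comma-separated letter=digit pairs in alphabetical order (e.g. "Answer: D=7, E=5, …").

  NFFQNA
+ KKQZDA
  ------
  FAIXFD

Step 1. [col 1: A + A ≡ D (mod 10)] several values work for A in column 1 (A + A ≡ D (mod 10), carry-in 0); try A=5, so A=5.
Step 2. [col 1: A + A ≡ D (mod 10)] column 1 reads A+A+carry(0)=D with A=5; with digits 5 already taken and all letters distinct, the only value for D is 0 ⇒ D=0.
Step 3. [col 2: N + D ≡ F (mod 10)] several values work for N in column 2 (N + D ≡ F (mod 10), carry-in 1); try N=3 ⇒ N=3.
Step 4. [col 2: N + D ≡ F (mod 10)] column 2: given N=3, D=0, carry-in 1, and digits 0,3,5 already taken and all letters distinct, N+D≡F (mod 10) forces F=4, so F=4.
Step 5. [col 3: Q + Z ≡ X (mod 10)] Q=2 is one option consistent with column 3 (Q + Z ≡ X (mod 10), carry-in 0) — take it, so Q=2.
Step 6. [col 3: Q + Z ≡ X (mod 10)] no forcing yet in column 3 (carry-in 0); Z=7 is free and consistent — try it, so Z=7.
Step 7. [col 3: Q + Z ≡ X (mod 10)] column 3 reads Q+Z+carry(0)=X with Q=2, Z=7; with digits 0,2,3,4,5,7 already taken and all letters distinct, the only value for X is 9, so X=9.
Step 8. [col 4: F + Q ≡ I (mod 10)] column 4: given F=4, Q=2, carry-in 0, and digits 0,2,3,4,5,7,9 already taken and all letters distinct, F+Q≡I (mod 10) forces I=6, so I=6.
Step 9. [col 5: F + K ≡ A (mod 10)] column 5: given F=4, A=5, carry-in 0, and digits 0,2,3,4,5,6,7,9 already taken and all letters distinct, F+K≡A (mod 10) forces K=1 ⇒ K=1.

Answer: A=5, D=0, F=4, I=6, K=1, N=3, Q=2, X=9, Z=7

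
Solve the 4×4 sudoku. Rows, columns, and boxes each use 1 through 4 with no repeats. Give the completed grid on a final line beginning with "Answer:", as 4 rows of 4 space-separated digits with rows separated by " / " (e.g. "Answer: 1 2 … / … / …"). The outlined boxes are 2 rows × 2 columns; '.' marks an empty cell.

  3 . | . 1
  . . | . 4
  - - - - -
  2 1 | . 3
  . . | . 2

Step 1. [r2c2∈{2}] only 2 remains possible at r2c2 ⇒ r2c2=2.
Step 2. [r4c1∈{4}] r4c1's peers cover all but 4. So r4c1=4.
Step 3. [r1c3∈{2}] r1c3's peers cover all but 2 ⇒ r1c3=2.
Step 4. [r1c2∈{4}] r1c2's peers cover all but 4, so r1c2=4.
Step 5. [r4c2∈{3}] only 3 remains possible at r4c2 ⇒ r4c2=3.
Step 6. [r3c3∈{4}] nothing but 4 survives at r3c3 ⇒ r3c3=4.
Step 7. [r2c3∈{3}] r2c3's peers cover all but 3, so r2c3=3.
Step 8. [r4c3∈{1}] r4c3 is down to just 1 ⇒ r4c3=1.
Step 9. [r2c1∈{1}] nothing but 1 survives at r2c1. So r2c1=1.

Answer: 3 4 2 1 / 1 2 3 4 / 2 1 4 3 / 4 3 1 2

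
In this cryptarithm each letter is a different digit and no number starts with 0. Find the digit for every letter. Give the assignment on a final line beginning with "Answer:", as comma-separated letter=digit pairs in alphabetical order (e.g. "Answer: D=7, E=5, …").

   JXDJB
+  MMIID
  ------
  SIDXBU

Step 1. [col 1: B + D ≡ U (mod 10)] U=9 is one option consistent with column 1 (B + D ≡ U (mod 10), carry-in 0) — take it ⇒ U=9.
Step 2. [col 1: B + D ≡ U (mod 10)] several values work for D in column 1 (B + D ≡ U (mod 10), carry-in 0); try D=4, so D=4.
Step 3. [col 1: B + D ≡ U (mod 10)] in column 1 we have B+D≡U with carry-in 0; given D=4, U=9 and digits 4,9 already taken and all letters distinct, that pins B to 5. So B=5.
Step 4. [S] the sum has 6 digits but both addends have 5; that extra leading digit S is the final carry, namely 1, so S=1.
Step 5. [col 2: J + I ≡ B (mod 10)] several values work for I in column 2 (J + I ≡ B (mod 10), carry-in 0); try I=2. So I=2.
Step 6. [col 2: J + I ≡ B (mod 10)] from column 2 (I=2, B=5, carry-in 0, digits 1,2,4,5,9 already taken and all letters distinct): J must equal 3 ⇒ J=3.
Step 7. [col 3: D + I ≡ X (mod 10)] from column 3 (D=4, I=2, carry-in 0, digits 1,2,3,4,5,9 already taken and all letters distinct): X must equal 6, so X=6.
Step 8. [col 4: X + M ≡ D (mod 10)] column 4: given X=6, D=4, carry-in 0, and digits 1,2,3,4,5,6,9 already taken and all letters distinct, X+M≡D (mod 10) forces M=8, so M=8.

Answer: B=5, D=4, I=2, J=3, M=8, S=1, U=9, X=6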